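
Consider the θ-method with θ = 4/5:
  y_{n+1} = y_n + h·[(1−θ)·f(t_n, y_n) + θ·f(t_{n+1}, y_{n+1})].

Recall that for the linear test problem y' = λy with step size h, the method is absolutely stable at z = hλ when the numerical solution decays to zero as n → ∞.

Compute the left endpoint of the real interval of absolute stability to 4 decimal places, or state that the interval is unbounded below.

With y'=λy (z=hλ):
  y_{n+1} = y_n + z·[1/5·y_n + 4/5·y_{n+1}] ⇒ (1 − 4/5z)y_{n+1} = (1 + 1/5z)y_n
  Hence R(z) = (1 + 1/5z)/(1 − 4/5z).

Boundary: |R(x)|=1, x<0.
x=-0.42: |R|=0.6856
x=-2: |R|=0.2308
x=-10: |R|=0.1111
x=-100: |R|=0.2346
θ=4/5≥1/2 ⇒ |1+1/5x|<|1−4/5x| ∀x<0 ⇒ unbounded interval.

unbounded; (−∞, 0).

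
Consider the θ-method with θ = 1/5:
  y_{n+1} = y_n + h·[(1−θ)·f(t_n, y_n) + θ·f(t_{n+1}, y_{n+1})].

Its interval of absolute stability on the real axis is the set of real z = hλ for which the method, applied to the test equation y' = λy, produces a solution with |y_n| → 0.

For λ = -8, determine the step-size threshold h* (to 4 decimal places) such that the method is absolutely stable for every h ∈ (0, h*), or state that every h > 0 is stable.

Test eqn y'=λy, z=hλ:
  y_{n+1} = y_n + z·[4/5·y_n + 1/5·y_{n+1}] ⇒ (1 − 1/5z)y_{n+1} = (1 + 4/5z)y_n
  so R(z) = (1 + 4/5z)/(1 − 1/5z).

Boundary: |R(x)|=1, x<0.
x=-0.86: |R|=0.2662
R=−1: 1+4/5x = −1+1/5x ⇒ -3/5x=2 ⇒ x=2/(-3/5)=-3.3333
Confirm numerically:
  x=-2.653: |R|=0.73331 <1
  x=-2.530: |R|=0.67995 <1
  x=-2.195: |R|=0.52536 <1
  x=-1.445: |R|=0.12102 <1
  x=-3.622: |R|=1.10044 >1
  x=-3.575: |R|=1.08455 >1
  x=-3.367: |R|=1.01207 >1
So |R|<1 on (-3.3333, 0).

(-3.3333,0); λ=-8 ⇒ h* = (10/3)/8 = 0.4167.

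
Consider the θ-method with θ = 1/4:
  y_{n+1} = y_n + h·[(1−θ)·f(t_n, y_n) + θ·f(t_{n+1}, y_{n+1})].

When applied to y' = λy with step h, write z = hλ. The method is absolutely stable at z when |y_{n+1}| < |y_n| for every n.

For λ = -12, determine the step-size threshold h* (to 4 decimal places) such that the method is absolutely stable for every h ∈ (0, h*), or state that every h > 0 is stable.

With y'=λy (z=hλ):
  y_{n+1} = y_n + z·[3/4·y_n + 1/4·y_{n+1}] ⇒ (1 − 1/4z)y_{n+1} = (1 + 3/4z)y_n
  Hence R(z) = (1 + 3/4z)/(1 − 1/4z).

Find x<0 with |R(x)|<1.
x=-0.32: |R|=0.7037
R=−1: 1+3/4x = −1+1/4x ⇒ -1/2x=2 ⇒ x=2/(-1/2)=-4.0000
Confirm numerically:
  x=-3.466: |R|=0.85695 <1
  x=-3.312: |R|=0.81182 <1
  x=-2.213: |R|=0.42475 <1
  x=-4.537: |R|=1.12581 >1
  x=-4.410: |R|=1.09750 >1
  x=-4.299: |R|=1.07206 >1
Interval (-4.0000, 0).

(-4.0000,0); λ=-12 ⇒ h* = (4)/12 = 0.3333.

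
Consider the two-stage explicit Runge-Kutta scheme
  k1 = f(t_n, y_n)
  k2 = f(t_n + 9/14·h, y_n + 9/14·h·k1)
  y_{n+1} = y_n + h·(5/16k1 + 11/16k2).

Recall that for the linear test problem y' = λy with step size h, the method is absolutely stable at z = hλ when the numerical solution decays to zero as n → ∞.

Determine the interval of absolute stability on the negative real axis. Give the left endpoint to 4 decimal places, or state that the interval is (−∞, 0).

(-2.2626, 0).

With y'=λy (z=hλ):
  k1=λy_n ⇒ h·k1=z·y_n;  k2=λ(1+9/14z)y_n ⇒ h·k2=z(1+9/14z)y_n
  y_{n+1}/y_n = 1 + 5/16z + 11/16z(1+9/14z) = 1 + z + 99/224z²
  so R(z) = 1 + z + 99/224z².

Boundary: |R(x)|=1, x<0.
x=-0.87: |R|=0.4645
R=1: x+99/224x²=0 ⇒ x=−224/99=-2.2626; min R=1−1/(4·99/224)=0.4343>−1
Confirm numerically:
  x=-1.972: |R|=0.74670 <1
  x=-1.805: |R|=0.63493 <1
  x=-1.692: |R|=0.57328 <1
  x=-1.413: |R|=0.46941 <1
  x=-2.768: |R|=1.61825 >1
  x=-2.653: |R|=1.45773 >1
So |R|<1 on (-2.2626, 0).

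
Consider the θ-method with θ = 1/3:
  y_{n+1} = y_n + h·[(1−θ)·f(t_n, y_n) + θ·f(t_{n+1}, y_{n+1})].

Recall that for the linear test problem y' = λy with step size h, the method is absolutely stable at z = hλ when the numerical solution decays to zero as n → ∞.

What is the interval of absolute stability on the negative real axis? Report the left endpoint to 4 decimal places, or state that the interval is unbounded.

(-6.0000, 0).

Set f=λy, z=hλ:
  y_{n+1} = y_n + z·[2/3·y_n + 1/3·y_{n+1}] ⇒ (1 − 1/3z)y_{n+1} = (1 + 2/3z)y_n
  Hence R(z) = (1 + 2/3z)/(1 − 1/3z).

Boundary: |R(x)|=1, x<0.
x=-1.66: |R|=0.0687
R=−1: 1+2/3x = −1+1/3x ⇒ -1/3x=2 ⇒ x=2/(-1/3)=-6.0000
Confirm numerically:
  x=-4.501: |R|=0.80016 <1
  x=-3.633: |R|=0.64315 <1
  x=-2.601: |R|=0.39314 <1
  x=-6.438: |R|=1.04641 >1
  x=-6.397: |R|=1.04225 >1
  x=-6.258: |R|=1.02787 >1
So |R|<1 on (-6.0000, 0).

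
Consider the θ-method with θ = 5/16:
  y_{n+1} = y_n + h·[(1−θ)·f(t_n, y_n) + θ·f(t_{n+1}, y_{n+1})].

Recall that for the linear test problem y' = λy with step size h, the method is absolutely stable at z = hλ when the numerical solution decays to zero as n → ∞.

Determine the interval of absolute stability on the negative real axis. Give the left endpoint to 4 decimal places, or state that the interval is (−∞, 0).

(-5.3333, 0).

On y'=λy, z=hλ:
  y_{n+1} = y_n + z·[11/16·y_n + 5/16·y_{n+1}] ⇒ (1 − 5/16z)y_{n+1} = (1 + 11/16z)y_n
  R(z) = (1 + 11/16z)/(1 − 5/16z).

Need |R(x)|<1, x<0.
x=-1.3: |R|=0.0756
R=−1: 1+11/16x = −1+5/16x ⇒ -3/8x=2 ⇒ x=2/(-3/8)=-5.3333
Confirm numerically:
  x=-3.868: |R|=0.75122 <1
  x=-3.573: |R|=0.68811 <1
  x=-3.328: |R|=0.63137 <1
  x=-2.766: |R|=0.48361 <1
  x=-5.748: |R|=1.05561 >1
  x=-5.562: |R|=1.03132 >1
So |R|<1 on (-5.3333, 0).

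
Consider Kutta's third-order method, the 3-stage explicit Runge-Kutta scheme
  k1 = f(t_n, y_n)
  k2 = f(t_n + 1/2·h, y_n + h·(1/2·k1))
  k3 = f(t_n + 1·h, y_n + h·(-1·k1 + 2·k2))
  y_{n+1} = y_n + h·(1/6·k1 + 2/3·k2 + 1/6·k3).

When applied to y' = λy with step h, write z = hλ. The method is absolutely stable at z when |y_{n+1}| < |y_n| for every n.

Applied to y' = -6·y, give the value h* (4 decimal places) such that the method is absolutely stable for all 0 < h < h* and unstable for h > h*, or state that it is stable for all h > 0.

(-2.5127,0); λ=-6 ⇒ h* = 0.4188.

Set f=λy, z=hλ:
  order 3, 3-stage ⇒ R(z)=1+z+z^2/2+z^3/6
  (e.g. R(-0.73)=0.47161, |R|=0.47161)

Solve |R(x)|<1 on ℝ⁻.
x=-0.73: |R|=0.4716
|R(-2.04)|=0.3741 |R(-1.1)|=0.2832 |R(-0.86)|=0.4038
Bisect:
  x_lo=-3.2987 |R|=2.8403  x_hi=-0.0809 |R|=0.9223
  mid=-1.68979 |R|=0.06626 →hi
  mid=-2.49422 |R|=0.96980 →hi
  mid=-2.89644 |R|=1.75164 →lo
  mid=-2.69533 |R|=1.32644 →lo
  mid=-2.59478 |R|=1.14006 →lo
  mid=-2.54450 |R|=1.05298 →lo
  mid=-2.51936 |R|=1.01091 →lo
  ...
  [-2.51288,-2.51268] ⇒ x*=-2.5127
So |R|<1 on (-2.5127, 0).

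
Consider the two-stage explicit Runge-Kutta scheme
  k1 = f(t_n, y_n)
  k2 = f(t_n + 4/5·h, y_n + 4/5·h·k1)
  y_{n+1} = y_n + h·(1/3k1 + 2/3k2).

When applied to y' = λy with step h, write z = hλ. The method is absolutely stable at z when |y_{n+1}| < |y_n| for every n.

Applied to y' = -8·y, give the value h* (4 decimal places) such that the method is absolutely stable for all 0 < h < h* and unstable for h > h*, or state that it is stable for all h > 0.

Test eqn y'=λy, z=hλ:
  k1=λy_n ⇒ h·k1=z·y_n;  k2=λ(1+4/5z)y_n ⇒ h·k2=z(1+4/5z)y_n
  y_{n+1}/y_n = 1 + 1/3z + 2/3z(1+4/5z) = 1 + z + 8/15z²
  so R(z) = 1 + z + 8/15z².

Solve |R(x)|<1 on ℝ⁻.
x=-1.5: |R|=0.7000
R=1: x+8/15x²=0 ⇒ x=−15/8=-1.8750; min R=1−1/(4·8/15)=0.5312>−1
Confirm numerically:
  x=-1.268: |R|=0.58951 <1
  x=-1.115: |R|=0.54805 <1
  x=-0.767: |R|=0.54675 <1
  x=-2.405: |R|=1.67981 >1
  x=-2.396: |R|=1.66577 >1
  x=-2.087: |R|=1.23597 >1
Stable set (-1.8750, 0).

(-1.8750,0); λ=-8 ⇒ h* = (15/8)/8 = 0.2344.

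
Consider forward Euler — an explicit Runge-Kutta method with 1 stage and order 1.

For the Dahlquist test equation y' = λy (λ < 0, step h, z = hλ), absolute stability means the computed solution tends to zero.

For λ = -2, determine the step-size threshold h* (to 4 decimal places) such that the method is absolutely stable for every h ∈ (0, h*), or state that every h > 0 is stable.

(-2.0000,0); λ=-2 ⇒ h* = 1.0000.

Test eqn y'=λy, z=hλ:
  order 1, 1-stage ⇒ R(z)=1+z
  (e.g. R(-1.02)=-0.02000, |R|=0.02000)

Find x<0 with |R(x)|<1.
x=-1.02: |R|=0.0200
|R(-2.04)|=1.0400 |R(-1.98)|=0.9800 |R(-0.63)|=0.3700
Bisect:
  x_lo=-2.7404 |R|=1.7404  x_hi=-0.0648 |R|=0.9352
  mid=-1.40261 |R|=0.40261 →hi
  mid=-2.07150 |R|=1.07150 →lo
  mid=-1.73706 |R|=0.73706 →hi
  mid=-1.90428 |R|=0.90428 →hi
  mid=-1.98789 |R|=0.98789 →hi
  mid=-2.02970 |R|=1.02970 →lo
  mid=-2.00879 |R|=1.00879 →lo
  mid=-1.99834 |R|=0.99834 →hi
  mid=-2.00357 |R|=1.00357 →lo
  ...
  [-2.00014,-1.99998] ⇒ x*=-2.0000
Stable set (-2.0000, 0).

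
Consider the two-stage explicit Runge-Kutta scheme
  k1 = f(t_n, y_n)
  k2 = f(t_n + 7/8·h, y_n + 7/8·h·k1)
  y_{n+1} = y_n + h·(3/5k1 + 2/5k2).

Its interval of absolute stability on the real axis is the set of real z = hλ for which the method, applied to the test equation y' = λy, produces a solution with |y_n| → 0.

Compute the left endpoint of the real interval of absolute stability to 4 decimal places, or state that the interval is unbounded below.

z* = -2.8571.

Set f=λy, z=hλ:
  k1=λy_n ⇒ h·k1=z·y_n;  k2=λ(1+7/8z)y_n ⇒ h·k2=z(1+7/8z)y_n
  y_{n+1}/y_n = 1 + 3/5z + 2/5z(1+7/8z) = 1 + z + 7/20z²
  R(z) = 1 + z + 7/20z².

Solve |R(x)|<1 on ℝ⁻.
x=-1.57: |R|=0.2927
R=1: x+7/20x²=0 ⇒ x=−20/7=-2.8571; min R=1−1/(4·7/20)=0.2857>−1
Confirm numerically:
  x=-2.531: |R|=0.71109 <1
  x=-2.372: |R|=0.59723 <1
  x=-1.981: |R|=0.39253 <1
  x=-3.373: |R|=1.60900 >1
  x=-3.004: |R|=1.15441 >1
Stable set (-2.8571, 0).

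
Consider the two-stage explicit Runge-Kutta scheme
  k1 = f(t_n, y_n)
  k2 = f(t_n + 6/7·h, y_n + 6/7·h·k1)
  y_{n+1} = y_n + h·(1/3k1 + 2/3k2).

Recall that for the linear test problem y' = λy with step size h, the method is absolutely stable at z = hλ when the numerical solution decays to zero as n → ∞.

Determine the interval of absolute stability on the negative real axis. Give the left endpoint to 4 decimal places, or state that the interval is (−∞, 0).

z∈(-1.7500,0).

Set f=λy, z=hλ:
  k1=λy_n ⇒ h·k1=z·y_n;  k2=λ(1+6/7z)y_n ⇒ h·k2=z(1+6/7z)y_n
  y_{n+1}/y_n = 1 + 1/3z + 2/3z(1+6/7z) = 1 + z + 4/7z²
  ⇒ R(z) = 1 + z + 4/7z².

Find x<0 with |R(x)|<1.
x=-0.44: |R|=0.6706
R=1: x+4/7x²=0 ⇒ x=−7/4=-1.7500; min R=1−1/(4·4/7)=0.5625>−1
Confirm numerically:
  x=-1.703: |R|=0.95426 <1
  x=-1.626: |R|=0.88479 <1
  x=-1.206: |R|=0.62511 <1
  x=-2.301: |R|=1.72449 >1
  x=-2.265: |R|=1.66656 >1
  x=-2.181: |R|=1.53715 >1
Stable set (-1.7500, 0).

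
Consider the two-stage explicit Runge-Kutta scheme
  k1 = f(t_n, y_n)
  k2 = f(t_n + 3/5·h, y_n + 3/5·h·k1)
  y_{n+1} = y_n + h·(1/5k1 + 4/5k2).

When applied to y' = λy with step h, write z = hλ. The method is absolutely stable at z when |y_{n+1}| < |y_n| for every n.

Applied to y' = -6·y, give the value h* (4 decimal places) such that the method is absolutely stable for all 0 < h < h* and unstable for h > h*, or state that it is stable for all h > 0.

(-2.0833,0); λ=-6 ⇒ h* = (25/12)/6 = 0.3472.

Set f=λy, z=hλ:
  k1=λy_n ⇒ h·k1=z·y_n;  k2=λ(1+3/5z)y_n ⇒ h·k2=z(1+3/5z)y_n
  y_{n+1}/y_n = 1 + 1/5z + 4/5z(1+3/5z) = 1 + z + 12/25z²
  Hence R(z) = 1 + z + 12/25z².

Solve |R(x)|<1 on ℝ⁻.
x=-0.55: |R|=0.5952
R=1: x+12/25x²=0 ⇒ x=−25/12=-2.0833; min R=1−1/(4·12/25)=0.4792>−1
Confirm numerically:
  x=-1.939: |R|=0.86567 <1
  x=-1.789: |R|=0.74725 <1
  x=-1.338: |R|=0.52132 <1
  x=-1.273: |R|=0.50485 <1
  x=-2.441: |R|=1.41907 >1
  x=-2.246: |R|=1.17537 >1
Interval (-2.0833, 0).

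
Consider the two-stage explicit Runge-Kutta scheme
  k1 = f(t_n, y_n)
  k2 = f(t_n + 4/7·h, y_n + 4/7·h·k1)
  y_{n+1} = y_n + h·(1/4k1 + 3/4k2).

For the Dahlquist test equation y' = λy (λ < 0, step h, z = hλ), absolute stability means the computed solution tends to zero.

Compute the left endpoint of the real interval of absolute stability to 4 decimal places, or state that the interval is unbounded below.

z* = -2.3333.

With y'=λy (z=hλ):
  k1=λy_n ⇒ h·k1=z·y_n;  k2=λ(1+4/7z)y_n ⇒ h·k2=z(1+4/7z)y_n
  y_{n+1}/y_n = 1 + 1/4z + 3/4z(1+4/7z) = 1 + z + 3/7z²
  Hence R(z) = 1 + z + 3/7z².

Find x<0 with |R(x)|<1.
x=-1.32: |R|=0.4267
R=1: x+3/7x²=0 ⇒ x=−7/3=-2.3333; min R=1−1/(4·3/7)=0.4167>−1
Confirm numerically:
  x=-1.403: |R|=0.44060 <1
  x=-1.270: |R|=0.42124 <1
  x=-1.202: |R|=0.41720 <1
  x=-2.620: |R|=1.32189 >1
  x=-2.387: |R|=1.05490 >1
So |R|<1 on (-2.3333, 0).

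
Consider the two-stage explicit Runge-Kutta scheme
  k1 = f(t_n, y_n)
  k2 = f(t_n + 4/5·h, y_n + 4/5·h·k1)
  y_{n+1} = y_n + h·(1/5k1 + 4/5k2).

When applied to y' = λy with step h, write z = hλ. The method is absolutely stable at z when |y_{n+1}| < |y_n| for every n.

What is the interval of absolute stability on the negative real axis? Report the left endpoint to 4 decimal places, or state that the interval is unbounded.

(-1.5625, 0).

With y'=λy (z=hλ):
  k1=λy_n ⇒ h·k1=z·y_n;  k2=λ(1+4/5z)y_n ⇒ h·k2=z(1+4/5z)y_n
  y_{n+1}/y_n = 1 + 1/5z + 4/5z(1+4/5z) = 1 + z + 16/25z²
  Hence R(z) = 1 + z + 16/25z².

Solve |R(x)|<1 on ℝ⁻.
x=-1.6: |R|=1.0384
R=1: x+16/25x²=0 ⇒ x=−25/16=-1.5625; min R=1−1/(4·16/25)=0.6094>−1
Confirm numerically:
  x=-1.047: |R|=0.65457 <1
  x=-1.041: |R|=0.65256 <1
  x=-0.722: |R|=0.61162 <1
  x=-2.072: |R|=1.67564 >1
  x=-1.809: |R|=1.28539 >1
  x=-1.746: |R|=1.20505 >1
So |R|<1 on (-1.5625, 0).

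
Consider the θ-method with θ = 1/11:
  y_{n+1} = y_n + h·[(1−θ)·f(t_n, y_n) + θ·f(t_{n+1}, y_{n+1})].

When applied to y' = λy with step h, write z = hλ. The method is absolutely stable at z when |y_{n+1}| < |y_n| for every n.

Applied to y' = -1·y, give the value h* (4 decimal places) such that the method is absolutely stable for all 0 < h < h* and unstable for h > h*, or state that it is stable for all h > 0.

(-2.4444,0); λ=-1 ⇒ h* = (22/9)/1 = 2.4444.

Test eqn y'=λy, z=hλ:
  y_{n+1} = y_n + z·[10/11·y_n + 1/11·y_{n+1}] ⇒ (1 − 1/11z)y_{n+1} = (1 + 10/11z)y_n
  R(z) = (1 + 10/11z)/(1 − 1/11z).

Need |R(x)|<1, x<0.
x=-1.65: |R|=0.4348
R=−1: 1+10/11x = −1+1/11x ⇒ -9/11x=2 ⇒ x=2/(-9/11)=-2.4444
Confirm numerically:
  x=-2.166: |R|=0.80966 <1
  x=-1.437: |R|=0.27097 <1
  x=-1.155: |R|=0.04525 <1
  x=-1.054: |R|=0.03816 <1
  x=-2.765: |R|=1.20959 >1
  x=-2.532: |R|=1.05823 >1
Stable set (-2.4444, 0).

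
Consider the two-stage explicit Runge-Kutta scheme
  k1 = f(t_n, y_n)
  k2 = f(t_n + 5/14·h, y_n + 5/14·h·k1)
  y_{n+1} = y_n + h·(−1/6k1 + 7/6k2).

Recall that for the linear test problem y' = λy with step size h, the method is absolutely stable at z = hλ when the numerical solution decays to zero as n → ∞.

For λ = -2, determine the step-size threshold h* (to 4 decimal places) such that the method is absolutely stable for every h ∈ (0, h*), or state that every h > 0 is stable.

With y'=λy (z=hλ):
  k1=λy_n ⇒ h·k1=z·y_n;  k2=λ(1+5/14z)y_n ⇒ h·k2=z(1+5/14z)y_n
  y_{n+1}/y_n = 1 − 1/6z + 7/6z(1+5/14z) = 1 + z + 5/12z²
  so R(z) = 1 + z + 5/12z².

Boundary: |R(x)|=1, x<0.
x=-0.45: |R|=0.6344
R=1: x+5/12x²=0 ⇒ x=−12/5=-2.4000; min R=1−1/(4·5/12)=0.4000>−1
Confirm numerically:
  x=-1.843: |R|=0.57227 <1
  x=-1.641: |R|=0.48103 <1
  x=-1.352: |R|=0.40963 <1
  x=-2.891: |R|=1.59145 >1
  x=-2.862: |R|=1.55094 >1
  x=-2.754: |R|=1.40621 >1
Stable set (-2.4000, 0).

(-2.4000,0); λ=-2 ⇒ h* = (12/5)/2 = 1.2000.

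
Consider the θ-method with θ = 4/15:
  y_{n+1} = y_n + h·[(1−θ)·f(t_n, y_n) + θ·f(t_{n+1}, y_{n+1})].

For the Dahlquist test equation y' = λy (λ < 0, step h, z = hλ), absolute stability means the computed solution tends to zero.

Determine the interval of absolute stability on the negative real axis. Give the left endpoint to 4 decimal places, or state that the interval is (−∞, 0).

Test eqn y'=λy, z=hλ:
  y_{n+1} = y_n + z·[11/15·y_n + 4/15·y_{n+1}] ⇒ (1 − 4/15z)y_{n+1} = (1 + 11/15z)y_n
  ⇒ R(z) = (1 + 11/15z)/(1 − 4/15z).

Find x<0 with |R(x)|<1.
x=-1.57: |R|=0.1067
R=−1: 1+11/15x = −1+4/15x ⇒ -7/15x=2 ⇒ x=2/(-7/15)=-4.2857
Confirm numerically:
  x=-3.215: |R|=0.73098 <1
  x=-3.009: |R|=0.66944 <1
  x=-2.203: |R|=0.38775 <1
  x=-4.861: |R|=1.11691 >1
  x=-4.743: |R|=1.09422 >1
  x=-4.460: |R|=1.03715 >1
Stable set (-4.2857, 0).

(-4.2857, 0).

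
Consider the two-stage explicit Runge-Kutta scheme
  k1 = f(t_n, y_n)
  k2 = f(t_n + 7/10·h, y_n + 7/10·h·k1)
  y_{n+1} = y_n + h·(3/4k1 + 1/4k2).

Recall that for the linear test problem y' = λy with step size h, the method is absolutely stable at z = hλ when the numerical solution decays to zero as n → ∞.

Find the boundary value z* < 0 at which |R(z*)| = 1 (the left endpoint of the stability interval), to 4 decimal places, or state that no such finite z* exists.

left endpoint -5.7143.

Test eqn y'=λy, z=hλ:
  k1=λy_n ⇒ h·k1=z·y_n;  k2=λ(1+7/10z)y_n ⇒ h·k2=z(1+7/10z)y_n
  y_{n+1}/y_n = 1 + 3/4z + 1/4z(1+7/10z) = 1 + z + 7/40z²
  ⇒ R(z) = 1 + z + 7/40z².

Need |R(x)|<1, x<0.
x=-0.98: |R|=0.1881
R=1: x+7/40x²=0 ⇒ x=−40/7=-5.7143; min R=1−1/(4·7/40)=-0.4286>−1
Confirm numerically:
  x=-3.355: |R|=0.38520 <1
  x=-2.818: |R|=0.42830 <1
  x=-2.360: |R|=0.38532 <1
  x=-6.281: |R|=1.62292 >1
  x=-6.214: |R|=1.54341 >1
  x=-5.912: |R|=1.20456 >1
Stable set (-5.7143, 0).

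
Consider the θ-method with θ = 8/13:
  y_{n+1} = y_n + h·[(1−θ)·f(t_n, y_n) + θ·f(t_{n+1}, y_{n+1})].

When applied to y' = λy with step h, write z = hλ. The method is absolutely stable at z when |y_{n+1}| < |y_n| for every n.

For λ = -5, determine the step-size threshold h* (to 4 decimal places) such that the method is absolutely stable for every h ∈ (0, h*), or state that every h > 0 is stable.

interval (−∞, 0). Any h>0 works for λ=-5.

Test eqn y'=λy, z=hλ:
  y_{n+1} = y_n + z·[5/13·y_n + 8/13·y_{n+1}] ⇒ (1 − 8/13z)y_{n+1} = (1 + 5/13z)y_n
  so R(z) = (1 + 5/13z)/(1 − 8/13z).

Boundary: |R(x)|=1, x<0.
x=-1.32: |R|=0.2716
x=-2: |R|=0.1034
x=-10: |R|=0.3978
x=-100: |R|=0.5990
θ=8/13≥1/2 ⇒ |1+5/13x|<|1−8/13x| ∀x<0 ⇒ unbounded interval.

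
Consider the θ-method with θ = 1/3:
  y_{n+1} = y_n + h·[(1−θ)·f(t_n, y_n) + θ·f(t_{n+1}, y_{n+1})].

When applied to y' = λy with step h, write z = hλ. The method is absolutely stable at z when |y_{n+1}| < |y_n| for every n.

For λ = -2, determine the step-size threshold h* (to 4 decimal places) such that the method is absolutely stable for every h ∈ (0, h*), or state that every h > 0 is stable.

On y'=λy, z=hλ:
  y_{n+1} = y_n + z·[2/3·y_n + 1/3·y_{n+1}] ⇒ (1 − 1/3z)y_{n+1} = (1 + 2/3z)y_n
  ⇒ R(z) = (1 + 2/3z)/(1 − 1/3z).

Solve |R(x)|<1 on ℝ⁻.
x=-0.8: |R|=0.3684
R=−1: 1+2/3x = −1+1/3x ⇒ -1/3x=2 ⇒ x=2/(-1/3)=-6.0000
Confirm numerically:
  x=-4.445: |R|=0.79113 <1
  x=-4.295: |R|=0.76628 <1
  x=-3.949: |R|=0.70485 <1
  x=-6.566: |R|=1.05917 >1
  x=-6.423: |R|=1.04489 >1
  x=-6.297: |R|=1.03195 >1
Stable set (-6.0000, 0).

(-6.0000,0); λ=-2 ⇒ h* = (6)/2 = 3.0000.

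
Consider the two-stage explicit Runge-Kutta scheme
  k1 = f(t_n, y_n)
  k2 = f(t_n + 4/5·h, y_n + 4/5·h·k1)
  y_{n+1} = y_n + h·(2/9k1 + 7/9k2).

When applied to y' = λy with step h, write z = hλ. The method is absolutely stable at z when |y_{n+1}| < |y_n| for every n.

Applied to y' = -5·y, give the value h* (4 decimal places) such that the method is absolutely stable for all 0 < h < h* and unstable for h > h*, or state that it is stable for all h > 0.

On y'=λy, z=hλ:
  k1=λy_n ⇒ h·k1=z·y_n;  k2=λ(1+4/5z)y_n ⇒ h·k2=z(1+4/5z)y_n
  y_{n+1}/y_n = 1 + 2/9z + 7/9z(1+4/5z) = 1 + z + 28/45z²
  ⇒ R(z) = 1 + z + 28/45z².

Solve |R(x)|<1 on ℝ⁻.
x=-1.08: |R|=0.6458
R=1: x+28/45x²=0 ⇒ x=−45/28=-1.6071; min R=1−1/(4·28/45)=0.5982>−1
Confirm numerically:
  x=-1.454: |R|=0.86145 <1
  x=-1.061: |R|=0.63945 <1
  x=-0.939: |R|=0.60963 <1
  x=-0.732: |R|=0.60140 <1
  x=-2.161: |R|=1.74473 >1
  x=-1.980: |R|=1.45936 >1
Interval (-1.6071, 0).

(-1.6071,0); λ=-5 ⇒ h* = (45/28)/5 = 0.3214.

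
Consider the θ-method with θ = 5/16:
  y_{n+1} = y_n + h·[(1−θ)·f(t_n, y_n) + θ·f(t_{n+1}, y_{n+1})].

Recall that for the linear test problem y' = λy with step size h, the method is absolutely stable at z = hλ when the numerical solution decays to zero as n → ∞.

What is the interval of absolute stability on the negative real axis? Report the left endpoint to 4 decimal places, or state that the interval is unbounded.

z∈(-5.3333,0).

Set f=λy, z=hλ:
  y_{n+1} = y_n + z·[11/16·y_n + 5/16·y_{n+1}] ⇒ (1 − 5/16z)y_{n+1} = (1 + 11/16z)y_n
  ⇒ R(z) = (1 + 11/16z)/(1 − 5/16z).

Boundary: |R(x)|=1, x<0.
x=-1.71: |R|=0.1145
R=−1: 1+11/16x = −1+5/16x ⇒ -3/8x=2 ⇒ x=2/(-3/8)=-5.3333
Confirm numerically:
  x=-4.696: |R|=0.90314 <1
  x=-4.306: |R|=0.83576 <1
  x=-3.984: |R|=0.77461 <1
  x=-5.914: |R|=1.07645 >1
  x=-5.651: |R|=1.04307 >1
So |R|<1 on (-5.3333, 0).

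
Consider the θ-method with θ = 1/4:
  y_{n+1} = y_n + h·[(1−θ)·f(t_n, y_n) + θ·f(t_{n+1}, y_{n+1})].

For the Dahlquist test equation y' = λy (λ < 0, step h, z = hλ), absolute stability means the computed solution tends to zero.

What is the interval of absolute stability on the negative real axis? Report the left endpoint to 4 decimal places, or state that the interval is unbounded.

z∈(-4.0000,0).

On y'=λy, z=hλ:
  y_{n+1} = y_n + z·[3/4·y_n + 1/4·y_{n+1}] ⇒ (1 − 1/4z)y_{n+1} = (1 + 3/4z)y_n
  Hence R(z) = (1 + 3/4z)/(1 − 1/4z).

Solve |R(x)|<1 on ℝ⁻.
x=-0.71: |R|=0.3970
R=−1: 1+3/4x = −1+1/4x ⇒ -1/2x=2 ⇒ x=2/(-1/2)=-4.0000
Confirm numerically:
  x=-3.507: |R|=0.86866 <1
  x=-2.434: |R|=0.51321 <1
  x=-2.107: |R|=0.38006 <1
  x=-4.396: |R|=1.09433 >1
  x=-4.162: |R|=1.03970 >1
So |R|<1 on (-4.0000, 0).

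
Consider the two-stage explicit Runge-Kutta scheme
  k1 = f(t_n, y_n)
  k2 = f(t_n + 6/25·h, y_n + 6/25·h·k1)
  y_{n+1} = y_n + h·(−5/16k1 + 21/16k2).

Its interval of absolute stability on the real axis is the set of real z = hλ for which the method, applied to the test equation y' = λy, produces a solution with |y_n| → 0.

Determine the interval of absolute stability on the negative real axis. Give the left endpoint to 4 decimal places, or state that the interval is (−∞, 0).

With y'=λy (z=hλ):
  k1=λy_n ⇒ h·k1=z·y_n;  k2=λ(1+6/25z)y_n ⇒ h·k2=z(1+6/25z)y_n
  y_{n+1}/y_n = 1 − 5/16z + 21/16z(1+6/25z) = 1 + z + 63/200z²
  ⇒ R(z) = 1 + z + 63/200z².

Need |R(x)|<1, x<0.
x=-1.66: |R|=0.2080
R=1: x+63/200x²=0 ⇒ x=−200/63=-3.1746; min R=1−1/(4·63/200)=0.2063>−1
Confirm numerically:
  x=-2.239: |R|=0.34013 <1
  x=-1.744: |R|=0.21408 <1
  x=-1.662: |R|=0.20811 <1
  x=-1.518: |R|=0.20786 <1
  x=-3.477: |R|=1.33120 >1
  x=-3.420: |R|=1.26437 >1
  x=-3.252: |R|=1.07928 >1
Stable set (-3.1746, 0).

z∈(-3.1746,0).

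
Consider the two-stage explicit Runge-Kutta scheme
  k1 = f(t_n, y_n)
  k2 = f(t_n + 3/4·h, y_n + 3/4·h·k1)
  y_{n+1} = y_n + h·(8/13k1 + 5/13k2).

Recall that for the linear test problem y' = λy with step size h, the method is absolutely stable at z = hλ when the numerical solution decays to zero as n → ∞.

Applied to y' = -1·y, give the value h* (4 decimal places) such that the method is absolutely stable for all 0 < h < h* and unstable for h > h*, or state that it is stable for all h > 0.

On y'=λy, z=hλ:
  k1=λy_n ⇒ h·k1=z·y_n;  k2=λ(1+3/4z)y_n ⇒ h·k2=z(1+3/4z)y_n
  y_{n+1}/y_n = 1 + 8/13z + 5/13z(1+3/4z) = 1 + z + 15/52z²
  R(z) = 1 + z + 15/52z².

Find x<0 with |R(x)|<1.
x=-1.41: |R|=0.1635
R=1: x+15/52x²=0 ⇒ x=−52/15=-3.4667; min R=1−1/(4·15/52)=0.1333>−1
Confirm numerically:
  x=-1.899: |R|=0.14125 <1
  x=-1.429: |R|=0.16005 <1
  x=-1.414: |R|=0.16275 <1
  x=-3.831: |R|=1.40262 >1
  x=-3.508: |R|=1.04183 >1
  x=-3.507: |R|=1.04080 >1
Interval (-3.4667, 0).

(-3.4667,0); λ=-1 ⇒ h* = (52/15)/1 = 3.4667.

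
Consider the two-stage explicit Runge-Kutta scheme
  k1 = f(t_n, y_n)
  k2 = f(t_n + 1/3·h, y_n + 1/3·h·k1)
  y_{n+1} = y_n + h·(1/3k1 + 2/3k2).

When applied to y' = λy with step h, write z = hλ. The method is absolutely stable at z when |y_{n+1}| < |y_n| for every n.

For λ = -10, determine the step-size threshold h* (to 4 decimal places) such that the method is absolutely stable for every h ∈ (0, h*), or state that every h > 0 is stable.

(-4.5000,0); λ=-10 ⇒ h* = (9/2)/10 = 0.4500.

With y'=λy (z=hλ):
  k1=λy_n ⇒ h·k1=z·y_n;  k2=λ(1+1/3z)y_n ⇒ h·k2=z(1+1/3z)y_n
  y_{n+1}/y_n = 1 + 1/3z + 2/3z(1+1/3z) = 1 + z + 2/9z²
  Hence R(z) = 1 + z + 2/9z².

Need |R(x)|<1, x<0.
x=-1.17: |R|=0.1342
R=1: x+2/9x²=0 ⇒ x=−9/2=-4.5000; min R=1−1/(4·2/9)=-0.1250>−1
Confirm numerically:
  x=-4.440: |R|=0.94080 <1
  x=-4.303: |R|=0.81162 <1
  x=-4.080: |R|=0.61920 <1
  x=-4.721: |R|=1.23185 >1
  x=-4.656: |R|=1.16141 >1
Stable set (-4.5000, 0).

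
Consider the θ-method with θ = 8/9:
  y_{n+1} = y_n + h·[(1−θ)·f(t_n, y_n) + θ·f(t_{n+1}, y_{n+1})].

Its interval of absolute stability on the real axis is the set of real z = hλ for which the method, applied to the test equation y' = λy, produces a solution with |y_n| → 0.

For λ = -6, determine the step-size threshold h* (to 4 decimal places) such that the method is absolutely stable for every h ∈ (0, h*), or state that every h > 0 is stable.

Set f=λy, z=hλ:
  y_{n+1} = y_n + z·[1/9·y_n + 8/9·y_{n+1}] ⇒ (1 − 8/9z)y_{n+1} = (1 + 1/9z)y_n
  ⇒ R(z) = (1 + 1/9z)/(1 − 8/9z).

Need |R(x)|<1, x<0.
x=-1.09: |R|=0.4464
x=-2: |R|=0.2800
x=-10: |R|=0.0112
x=-100: |R|=0.1125
θ=8/9≥1/2 ⇒ |1+1/9x|<|1−8/9x| ∀x<0 ⇒ stable on all of ℝ⁻.

interval (−∞, 0). Any h>0 works for λ=-6.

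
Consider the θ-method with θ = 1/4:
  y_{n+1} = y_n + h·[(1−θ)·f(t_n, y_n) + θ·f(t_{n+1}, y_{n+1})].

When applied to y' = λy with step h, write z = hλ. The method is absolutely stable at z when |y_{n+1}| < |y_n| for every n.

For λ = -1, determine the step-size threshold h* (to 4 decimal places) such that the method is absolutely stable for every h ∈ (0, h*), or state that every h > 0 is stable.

(-4.0000,0); λ=-1 ⇒ h* = (4)/1 = 4.0000.

Test eqn y'=λy, z=hλ:
  y_{n+1} = y_n + z·[3/4·y_n + 1/4·y_{n+1}] ⇒ (1 − 1/4z)y_{n+1} = (1 + 3/4z)y_n
  ⇒ R(z) = (1 + 3/4z)/(1 − 1/4z).

Solve |R(x)|<1 on ℝ⁻.
x=-0.39: |R|=0.6446
R=−1: 1+3/4x = −1+1/4x ⇒ -1/2x=2 ⇒ x=2/(-1/2)=-4.0000
Confirm numerically:
  x=-3.780: |R|=0.94344 <1
  x=-3.762: |R|=0.93868 <1
  x=-3.085: |R|=0.74171 <1
  x=-2.927: |R|=0.69020 <1
  x=-4.522: |R|=1.12251 >1
  x=-4.025: |R|=1.00623 >1
Stable set (-4.0000, 0).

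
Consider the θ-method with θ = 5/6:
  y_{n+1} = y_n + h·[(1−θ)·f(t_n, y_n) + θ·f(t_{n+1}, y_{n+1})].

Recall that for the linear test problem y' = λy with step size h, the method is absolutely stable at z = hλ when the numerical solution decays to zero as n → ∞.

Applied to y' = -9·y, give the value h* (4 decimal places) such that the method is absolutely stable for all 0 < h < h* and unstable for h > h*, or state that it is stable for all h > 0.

On y'=λy, z=hλ:
  y_{n+1} = y_n + z·[1/6·y_n + 5/6·y_{n+1}] ⇒ (1 − 5/6z)y_{n+1} = (1 + 1/6z)y_n
  Hence R(z) = (1 + 1/6z)/(1 − 5/6z).

Solve |R(x)|<1 on ℝ⁻.
x=-1.39: |R|=0.3560
x=-2: |R|=0.2500
x=-10: |R|=0.0714
x=-100: |R|=0.1858
θ=5/6≥1/2 ⇒ |1+1/6x|<|1−5/6x| ∀x<0 ⇒ stable on all of ℝ⁻.

interval (−∞, 0). Any h>0 works for λ=-9.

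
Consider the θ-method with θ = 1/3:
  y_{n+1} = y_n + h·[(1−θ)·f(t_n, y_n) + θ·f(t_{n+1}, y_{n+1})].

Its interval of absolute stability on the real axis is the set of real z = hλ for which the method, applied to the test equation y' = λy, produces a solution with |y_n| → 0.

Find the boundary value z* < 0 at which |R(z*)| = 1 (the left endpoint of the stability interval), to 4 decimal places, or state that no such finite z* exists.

On y'=λy, z=hλ:
  y_{n+1} = y_n + z·[2/3·y_n + 1/3·y_{n+1}] ⇒ (1 − 1/3z)y_{n+1} = (1 + 2/3z)y_n
  ⇒ R(z) = (1 + 2/3z)/(1 − 1/3z).

Boundary: |R(x)|=1, x<0.
x=-1.05: |R|=0.2222
R=−1: 1+2/3x = −1+1/3x ⇒ -1/3x=2 ⇒ x=2/(-1/3)=-6.0000
Confirm numerically:
  x=-5.323: |R|=0.91866 <1
  x=-5.001: |R|=0.87514 <1
  x=-4.596: |R|=0.81517 <1
  x=-4.148: |R|=0.74091 <1
  x=-6.335: |R|=1.03589 >1
  x=-6.232: |R|=1.02513 >1
So |R|<1 on (-6.0000, 0).

z* = -6.0000.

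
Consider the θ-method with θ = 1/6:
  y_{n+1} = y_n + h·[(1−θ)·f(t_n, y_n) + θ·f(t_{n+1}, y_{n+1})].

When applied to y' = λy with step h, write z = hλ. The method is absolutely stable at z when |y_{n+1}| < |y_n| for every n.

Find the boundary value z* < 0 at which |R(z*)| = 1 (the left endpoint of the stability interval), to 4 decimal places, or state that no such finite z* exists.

Test eqn y'=λy, z=hλ:
  y_{n+1} = y_n + z·[5/6·y_n + 1/6·y_{n+1}] ⇒ (1 − 1/6z)y_{n+1} = (1 + 5/6z)y_n
  so R(z) = (1 + 5/6z)/(1 − 1/6z).

Need |R(x)|<1, x<0.
x=-1.08: |R|=0.0847
R=−1: 1+5/6x = −1+1/6x ⇒ -2/3x=2 ⇒ x=2/(-2/3)=-3.0000
Confirm numerically:
  x=-2.962: |R|=0.98304 <1
  x=-2.046: |R|=0.52573 <1
  x=-1.645: |R|=0.29104 <1
  x=-3.561: |R|=1.23470 >1
  x=-3.064: |R|=1.02824 >1
Interval (-3.0000, 0).

left endpoint -3.0000.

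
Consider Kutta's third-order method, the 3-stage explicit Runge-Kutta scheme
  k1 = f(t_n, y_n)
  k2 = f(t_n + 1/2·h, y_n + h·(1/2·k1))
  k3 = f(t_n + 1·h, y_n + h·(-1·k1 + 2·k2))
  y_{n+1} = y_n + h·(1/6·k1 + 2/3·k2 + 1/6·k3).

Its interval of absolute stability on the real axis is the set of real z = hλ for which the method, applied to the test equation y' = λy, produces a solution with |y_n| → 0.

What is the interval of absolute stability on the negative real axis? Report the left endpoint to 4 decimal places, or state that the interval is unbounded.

With y'=λy (z=hλ):
  order 3, 3-stage ⇒ R(z)=1+z+z^2/2+z^3/6
  (e.g. R(-0.3)=0.74050, |R|=0.74050)

Need |R(x)|<1, x<0.
x=-0.3: |R|=0.7405
|R(-1.75)|=0.1120 |R(-1.02)|=0.3233 |R(-0.64)|=0.5211
Bisect:
  x_lo=-3.0421 |R|=2.1071  x_hi=-0.3362 |R|=0.7140
  mid=-1.68916 |R|=0.06580 →hi
  mid=-2.36564 |R|=0.77397 →hi
  mid=-2.70388 |R|=1.34307 →lo
  mid=-2.53476 |R|=1.03657 →lo
  mid=-2.45020 |R|=0.90008 →hi
  mid=-2.49248 |R|=0.96699 →hi
  mid=-2.51362 |R|=1.00144 →lo
  mid=-2.50305 |R|=0.98413 →hi
  mid=-2.50834 |R|=0.99277 →hi
  mid=-2.51098 |R|=0.99710 →hi
  ...
  [-2.51280,-2.51263] ⇒ x*=-2.5127
Interval (-2.5127, 0).

(-2.5127, 0).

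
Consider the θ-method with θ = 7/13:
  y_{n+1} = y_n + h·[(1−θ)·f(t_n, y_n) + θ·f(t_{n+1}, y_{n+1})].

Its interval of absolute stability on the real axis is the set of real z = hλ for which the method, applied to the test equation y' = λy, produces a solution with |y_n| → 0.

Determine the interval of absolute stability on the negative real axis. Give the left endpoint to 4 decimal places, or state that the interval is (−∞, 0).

Test eqn y'=λy, z=hλ:
  y_{n+1} = y_n + z·[6/13·y_n + 7/13·y_{n+1}] ⇒ (1 − 7/13z)y_{n+1} = (1 + 6/13z)y_n
  so R(z) = (1 + 6/13z)/(1 − 7/13z).

Need |R(x)|<1, x<0.
x=-1.19: |R|=0.2747
x=-2: |R|=0.0370
x=-10: |R|=0.5663
x=-100: |R|=0.8233
θ=7/13≥1/2 ⇒ |1+6/13x|<|1−7/13x| ∀x<0 ⇒ unbounded interval.

interval (−∞, 0).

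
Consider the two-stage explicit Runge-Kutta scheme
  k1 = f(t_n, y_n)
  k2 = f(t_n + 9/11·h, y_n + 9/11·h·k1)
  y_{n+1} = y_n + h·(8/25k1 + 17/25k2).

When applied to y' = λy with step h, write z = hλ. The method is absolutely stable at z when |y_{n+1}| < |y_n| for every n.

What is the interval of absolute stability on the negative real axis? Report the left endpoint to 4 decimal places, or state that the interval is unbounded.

With y'=λy (z=hλ):
  k1=λy_n ⇒ h·k1=z·y_n;  k2=λ(1+9/11z)y_n ⇒ h·k2=z(1+9/11z)y_n
  y_{n+1}/y_n = 1 + 8/25z + 17/25z(1+9/11z) = 1 + z + 153/275z²
  ⇒ R(z) = 1 + z + 153/275z².

Solve |R(x)|<1 on ℝ⁻.
x=-0.81: |R|=0.5550
R=1: x+153/275x²=0 ⇒ x=−275/153=-1.7974; min R=1−1/(4·153/275)=0.5507>−1
Confirm numerically:
  x=-1.750: |R|=0.95386 <1
  x=-1.689: |R|=0.89815 <1
  x=-1.471: |R|=0.73288 <1
  x=-2.397: |R|=1.79965 >1
  x=-2.072: |R|=1.31657 >1
  x=-2.030: |R|=1.26272 >1
Interval (-1.7974, 0).

(-1.7974, 0).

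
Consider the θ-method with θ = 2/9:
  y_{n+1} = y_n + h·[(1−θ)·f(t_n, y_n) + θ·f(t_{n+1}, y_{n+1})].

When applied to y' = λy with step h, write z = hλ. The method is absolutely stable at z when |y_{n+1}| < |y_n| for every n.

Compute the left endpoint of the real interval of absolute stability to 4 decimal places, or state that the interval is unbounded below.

On y'=λy, z=hλ:
  y_{n+1} = y_n + z·[7/9·y_n + 2/9·y_{n+1}] ⇒ (1 − 2/9z)y_{n+1} = (1 + 7/9z)y_n
  Hence R(z) = (1 + 7/9z)/(1 − 2/9z).

Find x<0 with |R(x)|<1.
x=-0.78: |R|=0.3352
R=−1: 1+7/9x = −1+2/9x ⇒ -5/9x=2 ⇒ x=2/(-5/9)=-3.6000
Confirm numerically:
  x=-3.312: |R|=0.90783 <1
  x=-2.766: |R|=0.71305 <1
  x=-2.650: |R|=0.66783 <1
  x=-2.408: |R|=0.56862 <1
  x=-4.165: |R|=1.16301 >1
  x=-4.130: |R|=1.15353 >1
  x=-3.776: |R|=1.05317 >1
So |R|<1 on (-3.6000, 0).

left endpoint -3.6000.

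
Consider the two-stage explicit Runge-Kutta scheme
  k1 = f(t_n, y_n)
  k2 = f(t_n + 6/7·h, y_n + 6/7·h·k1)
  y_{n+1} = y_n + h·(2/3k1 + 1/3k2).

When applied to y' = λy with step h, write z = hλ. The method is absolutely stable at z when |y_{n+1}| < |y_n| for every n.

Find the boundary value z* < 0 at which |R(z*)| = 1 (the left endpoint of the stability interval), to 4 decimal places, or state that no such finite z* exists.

left endpoint -3.5000.

Set f=λy, z=hλ:
  k1=λy_n ⇒ h·k1=z·y_n;  k2=λ(1+6/7z)y_n ⇒ h·k2=z(1+6/7z)y_n
  y_{n+1}/y_n = 1 + 2/3z + 1/3z(1+6/7z) = 1 + z + 2/7z²
  so R(z) = 1 + z + 2/7z².

Solve |R(x)|<1 on ℝ⁻.
x=-1.39: |R|=0.1620
R=1: x+2/7x²=0 ⇒ x=−7/2=-3.5000; min R=1−1/(4·2/7)=0.1250>−1
Confirm numerically:
  x=-3.198: |R|=0.72406 <1
  x=-2.526: |R|=0.29705 <1
  x=-2.189: |R|=0.18006 <1
  x=-2.163: |R|=0.17373 <1
  x=-3.970: |R|=1.53311 >1
  x=-3.879: |R|=1.42004 >1
Interval (-3.5000, 0).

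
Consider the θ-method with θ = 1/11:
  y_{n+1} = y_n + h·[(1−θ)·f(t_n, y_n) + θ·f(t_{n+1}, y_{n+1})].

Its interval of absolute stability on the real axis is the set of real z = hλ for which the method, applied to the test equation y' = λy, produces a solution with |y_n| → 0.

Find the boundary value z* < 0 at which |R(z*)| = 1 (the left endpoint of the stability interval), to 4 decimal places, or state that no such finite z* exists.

Test eqn y'=λy, z=hλ:
  y_{n+1} = y_n + z·[10/11·y_n + 1/11·y_{n+1}] ⇒ (1 − 1/11z)y_{n+1} = (1 + 10/11z)y_n
  so R(z) = (1 + 10/11z)/(1 − 1/11z).

Solve |R(x)|<1 on ℝ⁻.
x=-0.33: |R|=0.6796
R=−1: 1+10/11x = −1+1/11x ⇒ -9/11x=2 ⇒ x=2/(-9/11)=-2.4444
Confirm numerically:
  x=-2.386: |R|=0.96071 <1
  x=-1.871: |R|=0.59902 <1
  x=-1.792: |R|=0.54096 <1
  x=-1.655: |R|=0.43856 <1
  x=-3.001: |R|=1.35776 >1
  x=-2.514: |R|=1.04632 >1
Stable set (-2.4444, 0).

z* = -2.4444.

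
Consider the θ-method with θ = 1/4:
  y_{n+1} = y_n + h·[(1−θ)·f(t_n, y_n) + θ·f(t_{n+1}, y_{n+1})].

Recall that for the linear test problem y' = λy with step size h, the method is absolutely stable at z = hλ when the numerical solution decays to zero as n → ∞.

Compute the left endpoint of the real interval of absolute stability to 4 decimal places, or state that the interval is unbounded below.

z* = -4.0000.

Set f=λy, z=hλ:
  y_{n+1} = y_n + z·[3/4·y_n + 1/4·y_{n+1}] ⇒ (1 − 1/4z)y_{n+1} = (1 + 3/4z)y_n
  so R(z) = (1 + 3/4z)/(1 − 1/4z).

Solve |R(x)|<1 on ℝ⁻.
x=-0.91: |R|=0.2587
R=−1: 1+3/4x = −1+1/4x ⇒ -1/2x=2 ⇒ x=2/(-1/2)=-4.0000
Confirm numerically:
  x=-3.856: |R|=0.96334 <1
  x=-3.075: |R|=0.73852 <1
  x=-1.669: |R|=0.17763 <1
  x=-4.060: |R|=1.01489 >1
  x=-4.043: |R|=1.01069 >1
So |R|<1 on (-4.0000, 0).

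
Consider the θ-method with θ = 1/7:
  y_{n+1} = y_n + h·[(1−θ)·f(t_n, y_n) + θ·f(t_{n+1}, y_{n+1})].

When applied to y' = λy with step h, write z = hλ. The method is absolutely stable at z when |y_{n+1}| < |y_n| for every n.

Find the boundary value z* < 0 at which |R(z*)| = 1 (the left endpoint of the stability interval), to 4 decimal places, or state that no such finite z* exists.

On y'=λy, z=hλ:
  y_{n+1} = y_n + z·[6/7·y_n + 1/7·y_{n+1}] ⇒ (1 − 1/7z)y_{n+1} = (1 + 6/7z)y_n
  R(z) = (1 + 6/7z)/(1 − 1/7z).

Boundary: |R(x)|=1, x<0.
x=-1.31: |R|=0.1035
R=−1: 1+6/7x = −1+1/7x ⇒ -5/7x=2 ⇒ x=2/(-5/7)=-2.8000
Confirm numerically:
  x=-2.190: |R|=0.66812 <1
  x=-1.612: |R|=0.31026 <1
  x=-1.139: |R|=0.02040 <1
  x=-2.923: |R|=1.06198 >1
  x=-2.842: |R|=1.02134 >1
So |R|<1 on (-2.8000, 0).

z* = -2.8000.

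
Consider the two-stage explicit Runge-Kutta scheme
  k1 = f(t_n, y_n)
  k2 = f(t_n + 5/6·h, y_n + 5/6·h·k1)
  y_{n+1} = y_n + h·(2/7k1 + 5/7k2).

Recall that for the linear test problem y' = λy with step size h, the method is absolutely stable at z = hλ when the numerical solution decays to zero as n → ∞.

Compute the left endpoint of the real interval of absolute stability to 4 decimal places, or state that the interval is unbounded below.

Test eqn y'=λy, z=hλ:
  k1=λy_n ⇒ h·k1=z·y_n;  k2=λ(1+5/6z)y_n ⇒ h·k2=z(1+5/6z)y_n
  y_{n+1}/y_n = 1 + 2/7z + 5/7z(1+5/6z) = 1 + z + 25/42z²
  Hence R(z) = 1 + z + 25/42z².

Need |R(x)|<1, x<0.
x=-0.43: |R|=0.6801
R=1: x+25/42x²=0 ⇒ x=−42/25=-1.6800; min R=1−1/(4·25/42)=0.5800>−1
Confirm numerically:
  x=-1.462: |R|=0.81029 <1
  x=-1.285: |R|=0.69787 <1
  x=-0.855: |R|=0.58013 <1
  x=-2.124: |R|=1.56134 >1
  x=-2.066: |R|=1.47469 >1
  x=-1.943: |R|=1.30417 >1
So |R|<1 on (-1.6800, 0).

left endpoint -1.6800.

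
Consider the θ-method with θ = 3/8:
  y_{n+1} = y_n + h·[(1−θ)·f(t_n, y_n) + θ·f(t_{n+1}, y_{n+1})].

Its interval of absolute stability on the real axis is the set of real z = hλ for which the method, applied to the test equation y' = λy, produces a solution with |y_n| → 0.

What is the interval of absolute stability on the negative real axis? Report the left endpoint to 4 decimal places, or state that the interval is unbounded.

z∈(-8.0000,0).

On y'=λy, z=hλ:
  y_{n+1} = y_n + z·[5/8·y_n + 3/8·y_{n+1}] ⇒ (1 − 3/8z)y_{n+1} = (1 + 5/8z)y_n
  ⇒ R(z) = (1 + 5/8z)/(1 − 3/8z).

Find x<0 with |R(x)|<1.
x=-1.64: |R|=0.0155
R=−1: 1+5/8x = −1+3/8x ⇒ -1/4x=2 ⇒ x=2/(-1/4)=-8.0000
Confirm numerically:
  x=-6.487: |R|=0.88981 <1
  x=-4.169: |R|=0.62637 <1
  x=-4.098: |R|=0.61545 <1
  x=-3.929: |R|=0.58852 <1
  x=-8.598: |R|=1.03539 >1
  x=-8.494: |R|=1.02951 >1
  x=-8.474: |R|=1.02836 >1
Interval (-8.0000, 0).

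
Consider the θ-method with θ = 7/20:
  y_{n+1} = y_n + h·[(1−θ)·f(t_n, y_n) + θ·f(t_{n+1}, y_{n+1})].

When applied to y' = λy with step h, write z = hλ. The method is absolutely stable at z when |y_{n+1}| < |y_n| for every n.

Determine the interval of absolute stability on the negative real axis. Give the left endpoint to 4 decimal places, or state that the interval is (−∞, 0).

Test eqn y'=λy, z=hλ:
  y_{n+1} = y_n + z·[13/20·y_n + 7/20·y_{n+1}] ⇒ (1 − 7/20z)y_{n+1} = (1 + 13/20z)y_n
  ⇒ R(z) = (1 + 13/20z)/(1 − 7/20z).

Solve |R(x)|<1 on ℝ⁻.
x=-1.55: |R|=0.0049
R=−1: 1+13/20x = −1+7/20x ⇒ -3/10x=2 ⇒ x=2/(-3/10)=-6.6667
Confirm numerically:
  x=-3.323: |R|=0.53626 <1
  x=-2.790: |R|=0.41159 <1
  x=-2.732: |R|=0.39659 <1
  x=-6.973: |R|=1.02671 >1
  x=-6.912: |R|=1.02153 >1
  x=-6.822: |R|=1.01376 >1
Stable set (-6.6667, 0).

z∈(-6.6667,0).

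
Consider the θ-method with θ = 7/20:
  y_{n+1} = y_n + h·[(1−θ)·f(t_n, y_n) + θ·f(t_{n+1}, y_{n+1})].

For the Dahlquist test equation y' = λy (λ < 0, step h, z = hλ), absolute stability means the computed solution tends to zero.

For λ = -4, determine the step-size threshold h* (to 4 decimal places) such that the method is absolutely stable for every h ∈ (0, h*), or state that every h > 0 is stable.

(-6.6667,0); λ=-4 ⇒ h* = (20/3)/4 = 1.6667.

On y'=λy, z=hλ:
  y_{n+1} = y_n + z·[13/20·y_n + 7/20·y_{n+1}] ⇒ (1 − 7/20z)y_{n+1} = (1 + 13/20z)y_n
  Hence R(z) = (1 + 13/20z)/(1 − 7/20z).

Need |R(x)|<1, x<0.
x=-1.74: |R|=0.0814
R=−1: 1+13/20x = −1+7/20x ⇒ -3/10x=2 ⇒ x=2/(-3/10)=-6.6667
Confirm numerically:
  x=-4.574: |R|=0.75862 <1
  x=-3.954: |R|=0.65863 <1
  x=-3.829: |R|=0.63622 <1
  x=-6.998: |R|=1.02882 >1
  x=-6.922: |R|=1.02238 >1
Stable set (-6.6667, 0).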